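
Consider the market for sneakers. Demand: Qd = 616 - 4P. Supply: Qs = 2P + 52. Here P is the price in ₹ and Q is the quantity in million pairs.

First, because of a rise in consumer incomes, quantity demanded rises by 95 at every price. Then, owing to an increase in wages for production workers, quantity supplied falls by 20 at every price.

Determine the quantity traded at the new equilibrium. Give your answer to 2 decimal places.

258.33

Initially, 616 - 4P = 2P + 52, so 564 = 6P and P = 94, Q = 240.
The shock moves the curves to Qd = 711 - 4P and Qs = 2P + 32.
Clearing the new market: 711 - 4P = 2P + 32, so P = 679/6 ≈ 113.1667 and Q = 775/3 ≈ 258.3333.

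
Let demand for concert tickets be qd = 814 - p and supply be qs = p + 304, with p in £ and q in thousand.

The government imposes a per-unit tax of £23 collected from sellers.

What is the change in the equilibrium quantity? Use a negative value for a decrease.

Original equilibrium: 814 - p = p + 304 gives 510 = 2p, so p = 255 and q = 559.
Since sellers keep the price net of the tax, the effective supply curve becomes qs = p + 281.
New equilibrium: 814 - p = p + 281 ⇒ 533 = 2p ⇒ p = 266.5, q = 547.5.
Δq = 547.5 − 559 = -11.5.

-11.5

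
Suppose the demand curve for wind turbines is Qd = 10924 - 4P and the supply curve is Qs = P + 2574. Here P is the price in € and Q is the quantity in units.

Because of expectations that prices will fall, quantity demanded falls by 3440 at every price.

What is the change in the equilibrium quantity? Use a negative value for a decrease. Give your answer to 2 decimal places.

Original equilibrium: 10924 - 4P = P + 2574 gives 8350 = 5P, so P = 1670 and Q = 4244.
The shock moves the curves to Qd = 7484 - 4P and Qs = P + 2574.
New equilibrium: 7484 - 4P = P + 2574 ⇒ 4910 = 5P ⇒ P = 982, Q = 3556.
ΔQ = 3556 − 4244 = -688.00.

-688.00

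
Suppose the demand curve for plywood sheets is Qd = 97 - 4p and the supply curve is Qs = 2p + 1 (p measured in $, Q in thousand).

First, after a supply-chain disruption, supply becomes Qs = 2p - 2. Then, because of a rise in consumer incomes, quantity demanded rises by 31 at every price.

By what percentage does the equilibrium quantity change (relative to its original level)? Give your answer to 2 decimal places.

Before the shock: 97 - 4p = 2p + 1 ⇒ 96 = 6p ⇒ p = 16, Q = 33.
With the change applied: demand Qd = 128 - 4p, supply Qs = 2p - 2.
Clearing the new market: 128 - 4p = 2p - 2, so p = 65/3 ≈ 21.6667 and Q = 124/3 ≈ 41.3333.
%ΔQ = (41.3333 − 33) / 33 × 100 = +25.25%.

+25.25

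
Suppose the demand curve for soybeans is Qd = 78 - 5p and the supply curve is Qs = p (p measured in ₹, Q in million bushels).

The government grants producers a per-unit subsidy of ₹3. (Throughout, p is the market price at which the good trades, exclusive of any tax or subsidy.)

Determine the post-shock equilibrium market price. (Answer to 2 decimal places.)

12.50

Before the shock: 78 - 5p = p ⇒ 78 = 6p ⇒ p = 13, Q = 13.
Since sellers receive the price plus the subsidy, the effective supply curve becomes Qs = p + 3.
Equate the new curves: 78 - 5p = p + 3, giving 75 = 6p, p = 12.5, Q = 15.5.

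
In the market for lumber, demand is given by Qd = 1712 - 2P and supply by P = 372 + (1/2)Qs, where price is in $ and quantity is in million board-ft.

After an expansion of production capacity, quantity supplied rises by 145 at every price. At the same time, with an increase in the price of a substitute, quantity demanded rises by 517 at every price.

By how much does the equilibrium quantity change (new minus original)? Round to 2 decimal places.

+331.00

Original equilibrium: 1712 - 2P = 2P - 744 gives 2456 = 4P, so P = 614 and Q = 484.
With the change applied: demand Qd = 2229 - 2P, supply Qs = 2P - 599.
New equilibrium: 2229 - 2P = 2P - 599 ⇒ 2828 = 4P ⇒ P = 707, Q = 815.
ΔQ = 815 − 484 = +331.00.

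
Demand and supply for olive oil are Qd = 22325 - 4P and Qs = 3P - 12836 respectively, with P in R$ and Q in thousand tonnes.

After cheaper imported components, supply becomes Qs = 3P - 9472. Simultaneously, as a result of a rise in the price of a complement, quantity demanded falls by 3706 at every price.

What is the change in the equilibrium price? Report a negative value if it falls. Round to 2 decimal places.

-1010.00

Before the shock: 22325 - 4P = 3P - 12836 ⇒ 35161 = 7P ⇒ P = 5023, Q = 2233.
With the change applied: demand Qd = 18619 - 4P, supply Qs = 3P - 9472.
Equate the new curves: 18619 - 4P = 3P - 9472, giving 28091 = 7P, P = 4013, Q = 2567.
ΔP = 4013 − 5023 = -1010.00.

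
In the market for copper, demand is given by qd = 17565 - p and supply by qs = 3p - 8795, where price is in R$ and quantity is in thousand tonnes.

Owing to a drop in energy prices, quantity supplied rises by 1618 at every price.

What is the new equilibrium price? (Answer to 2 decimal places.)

6185.50

Before the shock: 17565 - p = 3p - 8795 ⇒ 26360 = 4p ⇒ p = 6590, q = 10975.
The new curves are qd = 17565 - p (demand) and qs = 3p - 7177 (supply).
New equilibrium: 17565 - p = 3p - 7177 ⇒ 24742 = 4p ⇒ p = 6185.5, q = 11379.5.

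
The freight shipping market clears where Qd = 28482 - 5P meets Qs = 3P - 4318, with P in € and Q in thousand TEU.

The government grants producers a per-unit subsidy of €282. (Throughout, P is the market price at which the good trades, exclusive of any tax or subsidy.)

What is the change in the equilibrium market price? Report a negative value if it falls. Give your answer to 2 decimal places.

Solve the original market: 28482 - 5P = 3P - 4318, hence P = 4100 and Q = 7982.
Since sellers receive the price plus the subsidy, the effective supply curve becomes Qs = 3P - 3472.
Equate the new curves: 28482 - 5P = 3P - 3472, giving 31954 = 8P, P = 3994.25, Q = 8510.75.
ΔP = 3994.25 − 4100 = -105.75.

-105.75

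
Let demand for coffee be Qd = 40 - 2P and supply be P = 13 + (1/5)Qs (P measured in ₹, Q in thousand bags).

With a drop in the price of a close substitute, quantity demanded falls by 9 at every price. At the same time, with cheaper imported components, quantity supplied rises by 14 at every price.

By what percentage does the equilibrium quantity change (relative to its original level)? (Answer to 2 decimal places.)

-24.29

Solve the original market: 40 - 2P = 5P - 65, hence P = 15 and Q = 10.
The new curves are Qd = 31 - 2P (demand) and Qs = 5P - 51 (supply).
Setting them equal: 31 - 2P = 5P - 51 → 82 = 7P, so P = 82/7 ≈ 11.7143 and Q = 53/7 ≈ 7.5714.
%ΔQ = (7.5714 − 10) / 10 × 100 = -24.29%.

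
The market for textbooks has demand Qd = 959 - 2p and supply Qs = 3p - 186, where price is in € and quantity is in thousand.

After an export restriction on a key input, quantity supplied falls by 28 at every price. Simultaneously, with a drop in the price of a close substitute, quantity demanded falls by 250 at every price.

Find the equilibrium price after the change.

184.6

Solve the original market: 959 - 2p = 3p - 186, hence p = 229 and Q = 501.
The new curves are Qd = 709 - 2p (demand) and Qs = 3p - 214 (supply).
New equilibrium: 709 - 2p = 3p - 214 ⇒ 923 = 5p ⇒ p = 184.6, Q = 339.8.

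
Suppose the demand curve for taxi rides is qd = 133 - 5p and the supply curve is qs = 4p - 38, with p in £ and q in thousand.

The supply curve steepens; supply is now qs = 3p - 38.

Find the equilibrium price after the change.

21.375

Original equilibrium: 133 - 5p = 4p - 38 gives 171 = 9p, so p = 19 and q = 38.
The new curves are qd = 133 - 5p (demand) and qs = 3p - 38 (supply).
New equilibrium: 133 - 5p = 3p - 38 ⇒ 171 = 8p ⇒ p = 21.375, q = 26.125.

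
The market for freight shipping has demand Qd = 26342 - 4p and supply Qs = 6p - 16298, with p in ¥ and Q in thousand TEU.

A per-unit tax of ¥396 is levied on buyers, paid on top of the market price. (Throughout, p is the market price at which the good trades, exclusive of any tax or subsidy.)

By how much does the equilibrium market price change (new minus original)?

Initially, 26342 - 4p = 6p - 16298, so 42640 = 10p and p = 4264, Q = 9286.
Since buyers pay the price plus the tax, the effective demand curve becomes Qd = 24758 - 4p.
Setting them equal: 24758 - 4p = 6p - 16298 → 41056 = 10p, so p = 4105.6 and Q = 8335.6.
Δp = 4105.6 − 4264 = -158.4.

-158.4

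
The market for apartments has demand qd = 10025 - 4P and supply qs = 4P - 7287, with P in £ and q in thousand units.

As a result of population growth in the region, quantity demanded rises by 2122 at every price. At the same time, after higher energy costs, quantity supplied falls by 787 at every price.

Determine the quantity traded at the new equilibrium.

2036.5

Original equilibrium: 10025 - 4P = 4P - 7287 gives 17312 = 8P, so P = 2164 and q = 1369.
The new curves are qd = 12147 - 4P (demand) and qs = 4P - 8074 (supply).
Clearing the new market: 12147 - 4P = 4P - 8074, so P = 2527.625 and q = 2036.5.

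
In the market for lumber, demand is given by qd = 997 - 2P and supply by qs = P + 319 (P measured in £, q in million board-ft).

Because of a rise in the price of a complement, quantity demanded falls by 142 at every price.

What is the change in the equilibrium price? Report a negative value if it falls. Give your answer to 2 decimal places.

Before the shock: 997 - 2P = P + 319 ⇒ 678 = 3P ⇒ P = 226, q = 545.
With the change applied: demand qd = 855 - 2P, supply qs = P + 319.
Setting them equal: 855 - 2P = P + 319 → 536 = 3P, so P = 536/3 ≈ 178.6667 and q = 1493/3 ≈ 497.6667.
ΔP = 178.6667 − 226 = -47.33.

-47.33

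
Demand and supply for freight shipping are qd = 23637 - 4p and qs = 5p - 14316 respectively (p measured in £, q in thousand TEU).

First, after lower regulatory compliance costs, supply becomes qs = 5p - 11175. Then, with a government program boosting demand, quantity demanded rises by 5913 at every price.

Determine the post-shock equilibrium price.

4525

Before the shock: 23637 - 4p = 5p - 14316 ⇒ 37953 = 9p ⇒ p = 4217, q = 6769.
The new curves are qd = 29550 - 4p (demand) and qs = 5p - 11175 (supply).
Setting them equal: 29550 - 4p = 5p - 11175 → 40725 = 9p, so p = 4525 and q = 11450.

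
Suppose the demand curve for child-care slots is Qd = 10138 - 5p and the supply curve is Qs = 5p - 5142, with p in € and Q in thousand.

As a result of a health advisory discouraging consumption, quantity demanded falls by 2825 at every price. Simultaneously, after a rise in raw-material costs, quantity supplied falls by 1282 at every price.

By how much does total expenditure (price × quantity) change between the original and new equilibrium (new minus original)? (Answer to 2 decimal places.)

-3206334.35

Initially, 10138 - 5p = 5p - 5142, so 15280 = 10p and p = 1528, Q = 2498.
After the shift, demand is Qd = 7313 - 5p and supply is Qs = 5p - 6424.
Equate the new curves: 7313 - 5p = 5p - 6424, giving 13737 = 10p, p = 1373.7, Q = 444.5.
Expenditure moves from 1528×2498 = 3816944 to 1373.7×444.5 = 610609.65; change = -3206334.35.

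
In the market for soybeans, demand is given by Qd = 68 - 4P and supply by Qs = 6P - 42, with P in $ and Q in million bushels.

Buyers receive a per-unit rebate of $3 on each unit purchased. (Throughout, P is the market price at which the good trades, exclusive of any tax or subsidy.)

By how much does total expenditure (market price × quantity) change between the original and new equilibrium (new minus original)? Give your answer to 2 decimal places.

Before the shock: 68 - 4P = 6P - 42 ⇒ 110 = 10P ⇒ P = 11, Q = 24.
Since buyers' out-of-pocket price is the market price minus the rebate, the effective demand curve becomes Qd = 80 - 4P.
Equate the new curves: 80 - 4P = 6P - 42, giving 122 = 10P, P = 12.2, Q = 31.2.
Expenditure moves from 11×24 = 264 to 12.2×31.2 = 380.64; change = +116.64.

+116.64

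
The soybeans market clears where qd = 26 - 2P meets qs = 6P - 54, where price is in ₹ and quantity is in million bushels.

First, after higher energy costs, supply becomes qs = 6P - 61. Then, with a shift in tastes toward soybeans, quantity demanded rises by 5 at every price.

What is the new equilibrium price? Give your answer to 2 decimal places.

11.50

Original equilibrium: 26 - 2P = 6P - 54 gives 80 = 8P, so P = 10 and q = 6.
With the change applied: demand qd = 31 - 2P, supply qs = 6P - 61.
Clearing the new market: 31 - 2P = 6P - 61, so P = 11.5 and q = 8.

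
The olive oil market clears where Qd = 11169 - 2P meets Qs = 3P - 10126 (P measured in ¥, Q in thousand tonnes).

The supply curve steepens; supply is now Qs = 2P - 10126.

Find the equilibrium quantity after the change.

521.5

Original equilibrium: 11169 - 2P = 3P - 10126 gives 21295 = 5P, so P = 4259 and Q = 2651.
The shock moves the curves to Qd = 11169 - 2P and Qs = 2P - 10126.
Setting them equal: 11169 - 2P = 2P - 10126 → 21295 = 4P, so P = 5323.75 and Q = 521.5.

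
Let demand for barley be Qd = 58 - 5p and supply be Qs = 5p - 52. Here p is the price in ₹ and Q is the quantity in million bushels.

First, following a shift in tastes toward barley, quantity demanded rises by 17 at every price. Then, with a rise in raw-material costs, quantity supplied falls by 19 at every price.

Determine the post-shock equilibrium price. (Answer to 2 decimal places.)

Before the shock: 58 - 5p = 5p - 52 ⇒ 110 = 10p ⇒ p = 11, Q = 3.
The new curves are Qd = 75 - 5p (demand) and Qs = 5p - 71 (supply).
Equate the new curves: 75 - 5p = 5p - 71, giving 146 = 10p, p = 14.6, Q = 2.

14.60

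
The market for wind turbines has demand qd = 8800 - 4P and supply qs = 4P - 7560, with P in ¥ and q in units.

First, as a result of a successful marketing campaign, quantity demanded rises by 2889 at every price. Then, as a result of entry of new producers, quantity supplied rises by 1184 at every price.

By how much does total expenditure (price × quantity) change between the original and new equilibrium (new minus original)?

+4730809.0625

Before the shock: 8800 - 4P = 4P - 7560 ⇒ 16360 = 8P ⇒ P = 2045, q = 620.
With the change applied: demand qd = 11689 - 4P, supply qs = 4P - 6376.
Clearing the new market: 11689 - 4P = 4P - 6376, so P = 2258.125 and q = 2656.5.
Expenditure moves from 2045×620 = 1267900 to 2258.125×2656.5 = 5998709.0625; change = +4730809.0625.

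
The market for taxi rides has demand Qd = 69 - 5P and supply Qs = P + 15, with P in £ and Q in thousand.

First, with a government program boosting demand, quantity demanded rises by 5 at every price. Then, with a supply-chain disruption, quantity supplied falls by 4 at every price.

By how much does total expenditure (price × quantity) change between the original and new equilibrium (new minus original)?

Original equilibrium: 69 - 5P = P + 15 gives 54 = 6P, so P = 9 and Q = 24.
After the shift, demand is Qd = 74 - 5P and supply is Qs = P + 11.
New equilibrium: 74 - 5P = P + 11 ⇒ 63 = 6P ⇒ P = 10.5, Q = 21.5.
Expenditure moves from 9×24 = 216 to 10.5×21.5 = 225.75; change = +9.75.

+9.75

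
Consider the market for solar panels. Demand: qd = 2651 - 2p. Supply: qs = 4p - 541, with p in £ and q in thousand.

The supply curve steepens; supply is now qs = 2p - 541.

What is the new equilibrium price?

798

Initially, 2651 - 2p = 4p - 541, so 3192 = 6p and p = 532, q = 1587.
With the change applied: demand qd = 2651 - 2p, supply qs = 2p - 541.
Equate the new curves: 2651 - 2p = 2p - 541, giving 3192 = 4p, p = 798, q = 1055.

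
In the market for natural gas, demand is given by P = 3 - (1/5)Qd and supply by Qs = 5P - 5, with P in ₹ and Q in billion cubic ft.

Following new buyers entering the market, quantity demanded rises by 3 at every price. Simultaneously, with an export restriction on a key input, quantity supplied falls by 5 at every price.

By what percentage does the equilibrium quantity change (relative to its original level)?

-20

Solve the original market: 15 - 5P = 5P - 5, hence P = 2 and Q = 5.
With the change applied: demand Qd = 18 - 5P, supply Qs = 5P - 10.
New equilibrium: 18 - 5P = 5P - 10 ⇒ 28 = 10P ⇒ P = 2.8, Q = 4.
%ΔQ = (4 − 5) / 5 × 100 = -20%.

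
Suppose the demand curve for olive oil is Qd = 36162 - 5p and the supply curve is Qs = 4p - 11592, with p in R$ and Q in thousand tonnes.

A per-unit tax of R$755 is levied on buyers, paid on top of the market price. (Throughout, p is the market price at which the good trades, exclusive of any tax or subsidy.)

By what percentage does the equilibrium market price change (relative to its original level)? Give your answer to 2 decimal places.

-7.91

Solve the original market: 36162 - 5p = 4p - 11592, hence p = 5306 and Q = 9632.
Since buyers pay the price plus the tax, the effective demand curve becomes Qd = 32387 - 5p.
Equate the new curves: 32387 - 5p = 4p - 11592, giving 43979 = 9p, p = 43979/9 ≈ 4886.5556, Q = 71588/9 ≈ 7954.2222.
%Δp = (4886.5556 − 5306) / 5306 × 100 = -7.91%.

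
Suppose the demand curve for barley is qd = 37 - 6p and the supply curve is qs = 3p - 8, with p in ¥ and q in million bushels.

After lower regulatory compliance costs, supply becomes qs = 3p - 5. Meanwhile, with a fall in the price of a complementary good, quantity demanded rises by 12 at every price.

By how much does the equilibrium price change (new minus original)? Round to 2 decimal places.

+1.00

Solve the original market: 37 - 6p = 3p - 8, hence p = 5 and q = 7.
With the change applied: demand qd = 49 - 6p, supply qs = 3p - 5.
New equilibrium: 49 - 6p = 3p - 5 ⇒ 54 = 9p ⇒ p = 6, q = 13.
Δp = 6 − 5 = +1.00.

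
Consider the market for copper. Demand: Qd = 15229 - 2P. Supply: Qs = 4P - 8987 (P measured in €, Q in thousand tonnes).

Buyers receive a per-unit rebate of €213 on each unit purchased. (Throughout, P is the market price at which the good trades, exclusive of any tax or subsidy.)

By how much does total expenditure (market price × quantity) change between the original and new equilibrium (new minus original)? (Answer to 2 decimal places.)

+1674535.00

Solve the original market: 15229 - 2P = 4P - 8987, hence P = 4036 and Q = 7157.
Since buyers' out-of-pocket price is the market price minus the rebate, the effective demand curve becomes Qd = 15655 - 2P.
Equate the new curves: 15655 - 2P = 4P - 8987, giving 24642 = 6P, P = 4107, Q = 7441.
Expenditure moves from 4036×7157 = 28885652 to 4107×7441 = 30560187; change = +1674535.00.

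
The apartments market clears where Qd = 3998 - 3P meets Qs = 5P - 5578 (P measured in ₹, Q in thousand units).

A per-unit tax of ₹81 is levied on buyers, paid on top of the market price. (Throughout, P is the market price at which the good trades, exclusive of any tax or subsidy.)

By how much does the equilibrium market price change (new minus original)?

-30.375

Solve the original market: 3998 - 3P = 5P - 5578, hence P = 1197 and Q = 407.
Since buyers pay the price plus the tax, the effective demand curve becomes Qd = 3755 - 3P.
Equate the new curves: 3755 - 3P = 5P - 5578, giving 9333 = 8P, P = 1166.625, Q = 255.125.
ΔP = 1166.625 − 1197 = -30.375.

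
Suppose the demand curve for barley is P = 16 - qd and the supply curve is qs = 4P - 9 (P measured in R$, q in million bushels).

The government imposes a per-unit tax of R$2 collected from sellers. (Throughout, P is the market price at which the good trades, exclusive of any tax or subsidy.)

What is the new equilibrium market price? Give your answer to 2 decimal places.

Original equilibrium: 16 - P = 4P - 9 gives 25 = 5P, so P = 5 and q = 11.
Since sellers keep the price net of the tax, the effective supply curve becomes qs = 4P - 17.
Clearing the new market: 16 - P = 4P - 17, so P = 6.6 and q = 9.4.

6.60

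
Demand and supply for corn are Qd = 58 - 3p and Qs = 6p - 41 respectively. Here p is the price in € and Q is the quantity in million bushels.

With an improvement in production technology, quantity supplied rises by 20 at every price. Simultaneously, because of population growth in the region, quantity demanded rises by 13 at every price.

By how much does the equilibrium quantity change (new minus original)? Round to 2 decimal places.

Before the shock: 58 - 3p = 6p - 41 ⇒ 99 = 9p ⇒ p = 11, Q = 25.
The shock moves the curves to Qd = 71 - 3p and Qs = 6p - 21.
Clearing the new market: 71 - 3p = 6p - 21, so p = 92/9 ≈ 10.2222 and Q = 121/3 ≈ 40.3333.
ΔQ = 40.3333 − 25 = +15.33.

+15.33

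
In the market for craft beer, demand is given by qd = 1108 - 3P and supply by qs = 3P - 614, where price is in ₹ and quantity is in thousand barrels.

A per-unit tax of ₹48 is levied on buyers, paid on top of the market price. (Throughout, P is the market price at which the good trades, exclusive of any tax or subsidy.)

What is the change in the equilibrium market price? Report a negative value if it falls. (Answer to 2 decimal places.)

Original equilibrium: 1108 - 3P = 3P - 614 gives 1722 = 6P, so P = 287 and q = 247.
Since buyers pay the price plus the tax, the effective demand curve becomes qd = 964 - 3P.
Setting them equal: 964 - 3P = 3P - 614 → 1578 = 6P, so P = 263 and q = 175.
ΔP = 263 − 287 = -24.00.

-24.00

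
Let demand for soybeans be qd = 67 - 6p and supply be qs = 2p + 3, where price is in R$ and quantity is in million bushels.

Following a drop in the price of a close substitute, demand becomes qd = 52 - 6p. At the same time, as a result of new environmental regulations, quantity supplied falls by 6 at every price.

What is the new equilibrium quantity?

Solve the original market: 67 - 6p = 2p + 3, hence p = 8 and q = 19.
With the change applied: demand qd = 52 - 6p, supply qs = 2p - 3.
Setting them equal: 52 - 6p = 2p - 3 → 55 = 8p, so p = 6.875 and q = 10.75.

10.75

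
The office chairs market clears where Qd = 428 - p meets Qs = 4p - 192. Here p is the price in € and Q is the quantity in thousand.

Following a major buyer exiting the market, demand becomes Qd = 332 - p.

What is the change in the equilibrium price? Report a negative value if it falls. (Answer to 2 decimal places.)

-19.20

Original equilibrium: 428 - p = 4p - 192 gives 620 = 5p, so p = 124 and Q = 304.
After the shift, demand is Qd = 332 - p and supply is Qs = 4p - 192.
Setting them equal: 332 - p = 4p - 192 → 524 = 5p, so p = 104.8 and Q = 227.2.
Δp = 104.8 − 124 = -19.20.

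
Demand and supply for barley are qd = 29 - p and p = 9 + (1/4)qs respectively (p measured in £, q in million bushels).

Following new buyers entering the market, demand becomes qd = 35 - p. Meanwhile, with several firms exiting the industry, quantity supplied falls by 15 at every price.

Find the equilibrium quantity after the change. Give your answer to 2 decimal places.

17.80

Before the shock: 29 - p = 4p - 36 ⇒ 65 = 5p ⇒ p = 13, q = 16.
After the shift, demand is qd = 35 - p and supply is qs = 4p - 51.
Setting them equal: 35 - p = 4p - 51 → 86 = 5p, so p = 17.2 and q = 17.8.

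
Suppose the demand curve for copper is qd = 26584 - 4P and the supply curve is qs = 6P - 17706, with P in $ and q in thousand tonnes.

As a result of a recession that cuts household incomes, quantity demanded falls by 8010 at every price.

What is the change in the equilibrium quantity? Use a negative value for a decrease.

-4806

Initially, 26584 - 4P = 6P - 17706, so 44290 = 10P and P = 4429, q = 8868.
The shock moves the curves to qd = 18574 - 4P and qs = 6P - 17706.
Clearing the new market: 18574 - 4P = 6P - 17706, so P = 3628 and q = 4062.
Δq = 4062 − 8868 = -4806.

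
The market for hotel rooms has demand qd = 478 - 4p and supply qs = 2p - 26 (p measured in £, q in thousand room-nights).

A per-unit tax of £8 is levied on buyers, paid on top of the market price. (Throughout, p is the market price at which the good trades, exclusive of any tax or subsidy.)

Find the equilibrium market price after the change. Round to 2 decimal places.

78.67

Before the shock: 478 - 4p = 2p - 26 ⇒ 504 = 6p ⇒ p = 84, q = 142.
Since buyers pay the price plus the tax, the effective demand curve becomes qd = 446 - 4p.
Equate the new curves: 446 - 4p = 2p - 26, giving 472 = 6p, p = 236/3 ≈ 78.6667, q = 394/3 ≈ 131.3333.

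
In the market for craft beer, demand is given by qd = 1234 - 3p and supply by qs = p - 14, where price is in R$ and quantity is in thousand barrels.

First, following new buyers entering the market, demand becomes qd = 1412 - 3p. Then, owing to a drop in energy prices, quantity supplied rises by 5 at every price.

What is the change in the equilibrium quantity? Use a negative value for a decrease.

+48.25

Solve the original market: 1234 - 3p = p - 14, hence p = 312 and q = 298.
With the change applied: demand qd = 1412 - 3p, supply qs = p - 9.
New equilibrium: 1412 - 3p = p - 9 ⇒ 1421 = 4p ⇒ p = 355.25, q = 346.25.
Δq = 346.25 − 298 = +48.25.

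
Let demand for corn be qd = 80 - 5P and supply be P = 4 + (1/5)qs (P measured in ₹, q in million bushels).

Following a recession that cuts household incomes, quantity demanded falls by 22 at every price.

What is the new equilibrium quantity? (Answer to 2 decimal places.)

19.00

Before the shock: 80 - 5P = 5P - 20 ⇒ 100 = 10P ⇒ P = 10, q = 30.
The new curves are qd = 58 - 5P (demand) and qs = 5P - 20 (supply).
Clearing the new market: 58 - 5P = 5P - 20, so P = 7.8 and q = 19.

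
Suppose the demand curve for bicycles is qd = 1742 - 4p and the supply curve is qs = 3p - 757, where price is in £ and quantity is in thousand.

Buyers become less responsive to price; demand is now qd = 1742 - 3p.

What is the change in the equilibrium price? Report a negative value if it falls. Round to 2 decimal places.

Original equilibrium: 1742 - 4p = 3p - 757 gives 2499 = 7p, so p = 357 and q = 314.
The new curves are qd = 1742 - 3p (demand) and qs = 3p - 757 (supply).
Setting them equal: 1742 - 3p = 3p - 757 → 2499 = 6p, so p = 416.5 and q = 492.5.
Δp = 416.5 − 357 = +59.50.

+59.50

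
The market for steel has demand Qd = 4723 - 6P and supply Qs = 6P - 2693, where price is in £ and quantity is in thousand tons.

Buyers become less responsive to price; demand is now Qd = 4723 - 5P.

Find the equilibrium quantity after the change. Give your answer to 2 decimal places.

1352.09

Before the shock: 4723 - 6P = 6P - 2693 ⇒ 7416 = 12P ⇒ P = 618, Q = 1015.
The shock moves the curves to Qd = 4723 - 5P and Qs = 6P - 2693.
Equate the new curves: 4723 - 5P = 6P - 2693, giving 7416 = 11P, P = 7416/11 ≈ 674.1818, Q = 14873/11 ≈ 1352.0909.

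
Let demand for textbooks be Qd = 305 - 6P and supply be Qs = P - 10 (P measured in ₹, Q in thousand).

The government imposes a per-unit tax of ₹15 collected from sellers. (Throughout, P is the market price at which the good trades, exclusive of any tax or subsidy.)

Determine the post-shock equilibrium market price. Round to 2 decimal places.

47.14

Before the shock: 305 - 6P = P - 10 ⇒ 315 = 7P ⇒ P = 45, Q = 35.
Since sellers keep the price net of the tax, the effective supply curve becomes Qs = P - 25.
Equate the new curves: 305 - 6P = P - 25, giving 330 = 7P, P = 330/7 ≈ 47.1429, Q = 155/7 ≈ 22.1429.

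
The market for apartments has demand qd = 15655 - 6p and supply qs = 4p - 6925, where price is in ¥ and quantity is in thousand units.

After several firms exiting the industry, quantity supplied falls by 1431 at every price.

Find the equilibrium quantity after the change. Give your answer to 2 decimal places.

Solve the original market: 15655 - 6p = 4p - 6925, hence p = 2258 and q = 2107.
With the change applied: demand qd = 15655 - 6p, supply qs = 4p - 8356.
Clearing the new market: 15655 - 6p = 4p - 8356, so p = 2401.1 and q = 1248.4.

1248.40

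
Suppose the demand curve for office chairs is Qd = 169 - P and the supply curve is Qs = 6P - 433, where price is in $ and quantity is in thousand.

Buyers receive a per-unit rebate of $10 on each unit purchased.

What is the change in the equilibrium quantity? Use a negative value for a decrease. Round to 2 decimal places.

Before the shock: 169 - P = 6P - 433 ⇒ 602 = 7P ⇒ P = 86, Q = 83.
Since buyers' out-of-pocket price is the market price minus the rebate, the effective demand curve becomes Qd = 179 - P.
Clearing the new market: 179 - P = 6P - 433, so P = 612/7 ≈ 87.4286 and Q = 641/7 ≈ 91.5714.
ΔQ = 91.5714 − 83 = +8.57.

+8.57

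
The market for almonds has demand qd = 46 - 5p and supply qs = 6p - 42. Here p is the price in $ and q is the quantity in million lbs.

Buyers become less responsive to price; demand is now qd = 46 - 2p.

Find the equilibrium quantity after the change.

Initially, 46 - 5p = 6p - 42, so 88 = 11p and p = 8, q = 6.
After the shift, demand is qd = 46 - 2p and supply is qs = 6p - 42.
New equilibrium: 46 - 2p = 6p - 42 ⇒ 88 = 8p ⇒ p = 11, q = 24.

24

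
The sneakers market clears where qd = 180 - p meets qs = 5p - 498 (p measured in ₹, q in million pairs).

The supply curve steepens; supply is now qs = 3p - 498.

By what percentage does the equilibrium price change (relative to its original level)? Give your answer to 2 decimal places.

+50.00

Before the shock: 180 - p = 5p - 498 ⇒ 678 = 6p ⇒ p = 113, q = 67.
The new curves are qd = 180 - p (demand) and qs = 3p - 498 (supply).
Setting them equal: 180 - p = 3p - 498 → 678 = 4p, so p = 169.5 and q = 10.5.
%Δp = (169.5 − 113) / 113 × 100 = +50.00%.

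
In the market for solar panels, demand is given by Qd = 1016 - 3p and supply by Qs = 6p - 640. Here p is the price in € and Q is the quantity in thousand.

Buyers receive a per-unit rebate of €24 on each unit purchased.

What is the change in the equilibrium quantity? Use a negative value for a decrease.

+48

Original equilibrium: 1016 - 3p = 6p - 640 gives 1656 = 9p, so p = 184 and Q = 464.
Since buyers' out-of-pocket price is the market price minus the rebate, the effective demand curve becomes Qd = 1088 - 3p.
Equate the new curves: 1088 - 3p = 6p - 640, giving 1728 = 9p, p = 192, Q = 512.
ΔQ = 512 − 464 = +48.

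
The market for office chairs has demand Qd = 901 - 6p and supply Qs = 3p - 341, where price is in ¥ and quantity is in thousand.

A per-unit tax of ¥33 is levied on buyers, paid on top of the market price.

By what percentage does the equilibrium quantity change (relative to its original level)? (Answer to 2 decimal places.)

-90.41

Before the shock: 901 - 6p = 3p - 341 ⇒ 1242 = 9p ⇒ p = 138, Q = 73.
Since buyers pay the price plus the tax, the effective demand curve becomes Qd = 703 - 6p.
New equilibrium: 703 - 6p = 3p - 341 ⇒ 1044 = 9p ⇒ p = 116, Q = 7.
%ΔQ = (7 − 73) / 73 × 100 = -90.41%.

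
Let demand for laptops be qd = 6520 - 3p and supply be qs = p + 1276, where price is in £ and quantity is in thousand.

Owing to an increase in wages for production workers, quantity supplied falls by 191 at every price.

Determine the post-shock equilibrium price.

Original equilibrium: 6520 - 3p = p + 1276 gives 5244 = 4p, so p = 1311 and q = 2587.
The new curves are qd = 6520 - 3p (demand) and qs = p + 1085 (supply).
Equate the new curves: 6520 - 3p = p + 1085, giving 5435 = 4p, p = 1358.75, q = 2443.75.

1358.75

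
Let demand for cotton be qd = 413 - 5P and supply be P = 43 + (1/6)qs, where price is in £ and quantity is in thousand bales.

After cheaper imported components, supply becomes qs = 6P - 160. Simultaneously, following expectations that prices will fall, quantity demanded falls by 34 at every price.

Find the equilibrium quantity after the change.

134

Initially, 413 - 5P = 6P - 258, so 671 = 11P and P = 61, q = 108.
The new curves are qd = 379 - 5P (demand) and qs = 6P - 160 (supply).
New equilibrium: 379 - 5P = 6P - 160 ⇒ 539 = 11P ⇒ P = 49, q = 134.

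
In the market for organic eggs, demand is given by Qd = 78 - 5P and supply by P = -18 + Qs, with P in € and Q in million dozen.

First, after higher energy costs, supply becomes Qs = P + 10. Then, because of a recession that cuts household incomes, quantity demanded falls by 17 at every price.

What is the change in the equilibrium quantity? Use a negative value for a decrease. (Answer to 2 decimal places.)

Original equilibrium: 78 - 5P = P + 18 gives 60 = 6P, so P = 10 and Q = 28.
With the change applied: demand Qd = 61 - 5P, supply Qs = P + 10.
Equate the new curves: 61 - 5P = P + 10, giving 51 = 6P, P = 8.5, Q = 18.5.
ΔQ = 18.5 − 28 = -9.50.

-9.50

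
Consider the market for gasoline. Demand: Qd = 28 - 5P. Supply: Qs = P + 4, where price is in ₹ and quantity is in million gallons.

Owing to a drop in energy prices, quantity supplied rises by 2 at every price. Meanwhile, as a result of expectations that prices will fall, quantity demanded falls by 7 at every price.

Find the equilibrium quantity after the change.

Before the shock: 28 - 5P = P + 4 ⇒ 24 = 6P ⇒ P = 4, Q = 8.
The shock moves the curves to Qd = 21 - 5P and Qs = P + 6.
Clearing the new market: 21 - 5P = P + 6, so P = 2.5 and Q = 8.5.

8.5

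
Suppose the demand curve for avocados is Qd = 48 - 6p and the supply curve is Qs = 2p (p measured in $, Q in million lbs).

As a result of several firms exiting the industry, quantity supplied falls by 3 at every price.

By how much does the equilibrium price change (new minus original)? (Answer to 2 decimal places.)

Solve the original market: 48 - 6p = 2p, hence p = 6 and Q = 12.
With the change applied: demand Qd = 48 - 6p, supply Qs = 2p - 3.
Equate the new curves: 48 - 6p = 2p - 3, giving 51 = 8p, p = 6.375, Q = 9.75.
Δp = 6.375 − 6 = +0.38.

+0.38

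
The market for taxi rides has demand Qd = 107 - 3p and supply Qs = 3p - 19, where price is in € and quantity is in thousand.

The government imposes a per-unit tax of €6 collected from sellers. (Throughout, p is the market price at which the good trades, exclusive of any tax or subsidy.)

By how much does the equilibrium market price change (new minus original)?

Solve the original market: 107 - 3p = 3p - 19, hence p = 21 and Q = 44.
Since sellers keep the price net of the tax, the effective supply curve becomes Qs = 3p - 37.
Equate the new curves: 107 - 3p = 3p - 37, giving 144 = 6p, p = 24, Q = 35.
Δp = 24 − 21 = +3.

+3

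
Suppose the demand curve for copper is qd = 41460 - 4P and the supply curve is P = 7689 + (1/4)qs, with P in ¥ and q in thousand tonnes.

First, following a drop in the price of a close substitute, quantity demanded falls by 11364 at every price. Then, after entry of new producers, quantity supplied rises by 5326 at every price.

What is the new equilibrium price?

Initially, 41460 - 4P = 4P - 30756, so 72216 = 8P and P = 9027, q = 5352.
The new curves are qd = 30096 - 4P (demand) and qs = 4P - 25430 (supply).
Clearing the new market: 30096 - 4P = 4P - 25430, so P = 6940.75 and q = 2333.

6940.75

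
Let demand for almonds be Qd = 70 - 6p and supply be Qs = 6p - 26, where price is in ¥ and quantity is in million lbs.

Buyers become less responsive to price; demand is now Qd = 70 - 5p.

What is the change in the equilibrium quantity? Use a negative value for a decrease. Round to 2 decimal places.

+4.36

Original equilibrium: 70 - 6p = 6p - 26 gives 96 = 12p, so p = 8 and Q = 22.
After the shift, demand is Qd = 70 - 5p and supply is Qs = 6p - 26.
New equilibrium: 70 - 5p = 6p - 26 ⇒ 96 = 11p ⇒ p = 96/11 ≈ 8.7273, Q = 290/11 ≈ 26.3636.
ΔQ = 26.3636 − 22 = +4.36.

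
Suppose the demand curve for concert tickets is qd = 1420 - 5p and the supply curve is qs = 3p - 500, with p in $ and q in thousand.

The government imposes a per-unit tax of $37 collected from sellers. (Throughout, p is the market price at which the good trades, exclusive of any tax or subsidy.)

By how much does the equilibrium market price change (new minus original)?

Before the shock: 1420 - 5p = 3p - 500 ⇒ 1920 = 8p ⇒ p = 240, q = 220.
Since sellers keep the price net of the tax, the effective supply curve becomes qs = 3p - 611.
Equate the new curves: 1420 - 5p = 3p - 611, giving 2031 = 8p, p = 253.875, q = 150.625.
Δp = 253.875 − 240 = +13.875.

+13.875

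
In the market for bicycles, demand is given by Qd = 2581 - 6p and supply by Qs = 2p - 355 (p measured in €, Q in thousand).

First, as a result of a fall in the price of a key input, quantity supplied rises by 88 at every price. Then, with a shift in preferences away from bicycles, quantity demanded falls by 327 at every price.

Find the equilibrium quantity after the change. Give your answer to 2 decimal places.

Original equilibrium: 2581 - 6p = 2p - 355 gives 2936 = 8p, so p = 367 and Q = 379.
The shock moves the curves to Qd = 2254 - 6p and Qs = 2p - 267.
Clearing the new market: 2254 - 6p = 2p - 267, so p = 315.125 and Q = 363.25.

363.25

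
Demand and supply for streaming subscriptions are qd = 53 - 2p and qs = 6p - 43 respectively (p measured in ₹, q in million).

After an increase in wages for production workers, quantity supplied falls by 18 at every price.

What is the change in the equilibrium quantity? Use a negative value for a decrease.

-4.5

Original equilibrium: 53 - 2p = 6p - 43 gives 96 = 8p, so p = 12 and q = 29.
The shock moves the curves to qd = 53 - 2p and qs = 6p - 61.
Setting them equal: 53 - 2p = 6p - 61 → 114 = 8p, so p = 14.25 and q = 24.5.
Δq = 24.5 − 29 = -4.5.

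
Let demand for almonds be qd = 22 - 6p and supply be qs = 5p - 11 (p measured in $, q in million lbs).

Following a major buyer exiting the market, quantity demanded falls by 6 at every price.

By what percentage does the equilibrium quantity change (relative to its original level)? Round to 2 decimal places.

-68.18

Before the shock: 22 - 6p = 5p - 11 ⇒ 33 = 11p ⇒ p = 3, q = 4.
With the change applied: demand qd = 16 - 6p, supply qs = 5p - 11.
Setting them equal: 16 - 6p = 5p - 11 → 27 = 11p, so p = 27/11 ≈ 2.4545 and q = 14/11 ≈ 1.2727.
%Δq = (1.2727 − 4) / 4 × 100 = -68.18%.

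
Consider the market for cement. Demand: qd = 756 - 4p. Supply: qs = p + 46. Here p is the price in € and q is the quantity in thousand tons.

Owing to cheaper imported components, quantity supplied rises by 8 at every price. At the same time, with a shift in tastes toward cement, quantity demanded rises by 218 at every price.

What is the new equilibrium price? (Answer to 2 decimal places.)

184.00

Original equilibrium: 756 - 4p = p + 46 gives 710 = 5p, so p = 142 and q = 188.
With the change applied: demand qd = 974 - 4p, supply qs = p + 54.
Setting them equal: 974 - 4p = p + 54 → 920 = 5p, so p = 184 and q = 238.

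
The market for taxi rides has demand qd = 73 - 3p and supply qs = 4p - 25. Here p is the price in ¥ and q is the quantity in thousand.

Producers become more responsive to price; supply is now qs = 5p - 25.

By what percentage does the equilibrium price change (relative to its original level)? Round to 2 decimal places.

-12.50

Before the shock: 73 - 3p = 4p - 25 ⇒ 98 = 7p ⇒ p = 14, q = 31.
The new curves are qd = 73 - 3p (demand) and qs = 5p - 25 (supply).
New equilibrium: 73 - 3p = 5p - 25 ⇒ 98 = 8p ⇒ p = 12.25, q = 36.25.
%Δp = (12.25 − 14) / 14 × 100 = -12.50%.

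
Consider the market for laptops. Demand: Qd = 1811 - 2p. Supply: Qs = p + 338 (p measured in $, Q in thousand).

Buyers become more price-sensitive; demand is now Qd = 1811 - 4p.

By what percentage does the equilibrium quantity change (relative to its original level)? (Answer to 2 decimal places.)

Before the shock: 1811 - 2p = p + 338 ⇒ 1473 = 3p ⇒ p = 491, Q = 829.
The shock moves the curves to Qd = 1811 - 4p and Qs = p + 338.
Setting them equal: 1811 - 4p = p + 338 → 1473 = 5p, so p = 294.6 and Q = 632.6.
%ΔQ = (632.6 − 829) / 829 × 100 = -23.69%.

-23.69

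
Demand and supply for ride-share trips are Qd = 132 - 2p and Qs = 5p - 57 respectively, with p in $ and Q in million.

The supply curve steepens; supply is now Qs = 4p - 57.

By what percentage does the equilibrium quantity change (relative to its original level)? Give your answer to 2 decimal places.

-11.54

Initially, 132 - 2p = 5p - 57, so 189 = 7p and p = 27, Q = 78.
The shock moves the curves to Qd = 132 - 2p and Qs = 4p - 57.
Setting them equal: 132 - 2p = 4p - 57 → 189 = 6p, so p = 31.5 and Q = 69.
%ΔQ = (69 − 78) / 78 × 100 = -11.54%.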